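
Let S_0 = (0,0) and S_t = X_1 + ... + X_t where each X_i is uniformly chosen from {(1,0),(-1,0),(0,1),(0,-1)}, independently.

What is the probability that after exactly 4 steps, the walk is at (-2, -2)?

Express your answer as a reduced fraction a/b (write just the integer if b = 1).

Answer: 3/128

Derivation:
Let h be the number of horizontal steps (so 4-h are vertical). To end at (-2,-2) need (h-2)/2 right-steps and ((4-h)-2)/2 up-steps.
Sum over h with 2 ≤ h ≤ 2, h ≡ 0 (mod 2), 4-h ≡ 0 (mod 2):
h=2: C(4,2)·C(2,0)·C(2,0) = 6·1·1 = 6
Total favorable: 6
Total paths: 4^4 = 256
P = 6/256 = 3/128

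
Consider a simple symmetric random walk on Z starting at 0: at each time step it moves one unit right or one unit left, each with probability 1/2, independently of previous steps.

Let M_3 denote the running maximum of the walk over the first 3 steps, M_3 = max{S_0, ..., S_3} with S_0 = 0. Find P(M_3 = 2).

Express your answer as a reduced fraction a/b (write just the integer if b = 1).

Answer: 1/8

Derivation:
Let M_3 = max(S_0,...,S_3). Use the reflection principle: for j ≥ 1, #{paths with M_3 ≥ j} = #{S_3 ≥ j} + #{S_3 ≥ j+1}.
By reflection, #{M_3 ≥ 2} = #{S_3 ≥ 2} + #{S_3 ≥ 3} = 1 + 1 = 2.
#{M_3 ≥ 3} = #{S_3 ≥ 3} + #{S_3 ≥ 4} = 1 + 0 = 1.
#{M_3 = 2} = 2 - 1 = 1.
P(M_3 = 2) = 1/8 = 1/8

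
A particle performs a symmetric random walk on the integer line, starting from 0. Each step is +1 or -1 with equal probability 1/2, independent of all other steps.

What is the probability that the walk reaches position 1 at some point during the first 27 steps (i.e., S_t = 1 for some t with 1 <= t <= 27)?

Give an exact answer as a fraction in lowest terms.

Count via complement. Let g(t,s) = #length-t paths at position s with S_1..S_t all ≠ 1.
g(t,s) = g(t-1,s-1) + g(t-1,s+1) for s ≠ 1; g(t,1) = 0.
t=0: g(0,0)=1
t=1: g(1,-1)=1
t=2: g(2,-2)=1 g(2,0)=1
t=3: g(3,-3)=1 g(3,-1)=2
t=4: g(4,-4)=1 g(4,-2)=3 g(4,0)=2
t=5: g(5,-5)=1 g(5,-3)=4 g(5,-1)=5
t=6: g(6,-6)=1 g(6,-4)=5 g(6,-2)=9 g(6,0)=5
t=7: g(7,-7)=1 g(7,-5)=6 g(7,-3)=14 g(7,-1)=14
t=8: g(8,-8)=1 g(8,-6)=7 g(8,-4)=20 g(8,-2)=28 g(8,0)=14
t=9: g(9,-9)=1 g(9,-7)=8 g(9,-5)=27 g(9,-3)=48 g(9,-1)=42
t=10: g(10,-10)=1 g(10,-8)=9 g(10,-6)=35 g(10,-4)=75 g(10,-2)=90 g(10,0)=42
t=11: g(11,-11)=1 g(11,-9)=10 g(11,-7)=44 g(11,-5)=110 g(11,-3)=165 g(11,-1)=132
t=12: g(12,-12)=1 g(12,-10)=11 g(12,-8)=54 g(12,-6)=154 g(12,-4)=275 g(12,-2)=297 g(12,0)=132
t=13: g(13,-13)=1 g(13,-11)=12 g(13,-9)=65 g(13,-7)=208 g(13,-5)=429 g(13,-3)=572 g(13,-1)=429
t=14: g(14,-14)=1 g(14,-12)=13 g(14,-10)=77 g(14,-8)=273 g(14,-6)=637 g(14,-4)=1001 g(14,-2)=1001 g(14,0)=429
t=15: g(15,-15)=1 g(15,-13)=14 g(15,-11)=90 g(15,-9)=350 g(15,-7)=910 g(15,-5)=1638 g(15,-3)=2002 g(15,-1)=1430
t=16: g(16,-16)=1 g(16,-14)=15 g(16,-12)=104 g(16,-10)=440 g(16,-8)=1260 g(16,-6)=2548 g(16,-4)=3640 g(16,-2)=3432 g(16,0)=1430
t=17: g(17,-17)=1 g(17,-15)=16 g(17,-13)=119 g(17,-11)=544 g(17,-9)=1700 g(17,-7)=3808 g(17,-5)=6188 g(17,-3)=7072 g(17,-1)=4862
t=18: g(18,-18)=1 g(18,-16)=17 g(18,-14)=135 g(18,-12)=663 g(18,-10)=2244 g(18,-8)=5508 g(18,-6)=9996 g(18,-4)=13260 g(18,-2)=11934 g(18,0)=4862
t=19: g(19,-19)=1 g(19,-17)=18 g(19,-15)=152 g(19,-13)=798 g(19,-11)=2907 g(19,-9)=7752 g(19,-7)=15504 g(19,-5)=23256 g(19,-3)=25194 g(19,-1)=16796
t=20: g(20,-20)=1 g(20,-18)=19 g(20,-16)=170 g(20,-14)=950 g(20,-12)=3705 g(20,-10)=10659 g(20,-8)=23256 g(20,-6)=38760 g(20,-4)=48450 g(20,-2)=41990 g(20,0)=16796
t=21: g(21,-21)=1 g(21,-19)=20 g(21,-17)=189 g(21,-15)=1120 g(21,-13)=4655 g(21,-11)=14364 g(21,-9)=33915 g(21,-7)=62016 g(21,-5)=87210 g(21,-3)=90440 g(21,-1)=58786
t=22: g(22,-22)=1 g(22,-20)=21 g(22,-18)=209 g(22,-16)=1309 g(22,-14)=5775 g(22,-12)=19019 g(22,-10)=48279 g(22,-8)=95931 g(22,-6)=149226 g(22,-4)=177650 g(22,-2)=149226 g(22,0)=58786
t=23: g(23,-23)=1 g(23,-21)=22 g(23,-19)=230 g(23,-17)=1518 g(23,-15)=7084 g(23,-13)=24794 g(23,-11)=67298 g(23,-9)=144210 g(23,-7)=245157 g(23,-5)=326876 g(23,-3)=326876 g(23,-1)=208012
t=24: g(24,-24)=1 g(24,-22)=23 g(24,-20)=252 g(24,-18)=1748 g(24,-16)=8602 g(24,-14)=31878 g(24,-12)=92092 g(24,-10)=211508 g(24,-8)=389367 g(24,-6)=572033 g(24,-4)=653752 g(24,-2)=534888 g(24,0)=208012
t=25: g(25,-25)=1 g(25,-23)=24 g(25,-21)=275 g(25,-19)=2000 g(25,-17)=10350 g(25,-15)=40480 g(25,-13)=123970 g(25,-11)=303600 g(25,-9)=600875 g(25,-7)=961400 g(25,-5)=1225785 g(25,-3)=1188640 g(25,-1)=742900
t=26: g(26,-26)=1 g(26,-24)=25 g(26,-22)=299 g(26,-20)=2275 g(26,-18)=12350 g(26,-16)=50830 g(26,-14)=164450 g(26,-12)=427570 g(26,-10)=904475 g(26,-8)=1562275 g(26,-6)=2187185 g(26,-4)=2414425 g(26,-2)=1931540 g(26,0)=742900
t=27: g(27,-27)=1 g(27,-25)=26 g(27,-23)=324 g(27,-21)=2574 g(27,-19)=14625 g(27,-17)=63180 g(27,-15)=215280 g(27,-13)=592020 g(27,-11)=1332045 g(27,-9)=2466750 g(27,-7)=3749460 g(27,-5)=4601610 g(27,-3)=4345965 g(27,-1)=2674440
Paths never hitting 1: Σ_s g(27,s) = 20058300
Paths hitting 1: 2^27 - 20058300 = 114159428
P = 114159428/134217728 = 28539857/33554432

Answer: 28539857/33554432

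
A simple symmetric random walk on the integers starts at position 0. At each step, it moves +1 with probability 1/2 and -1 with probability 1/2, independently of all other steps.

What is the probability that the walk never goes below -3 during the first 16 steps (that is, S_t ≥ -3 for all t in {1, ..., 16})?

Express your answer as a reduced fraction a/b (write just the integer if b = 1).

Answer: 21879/32768

Derivation:
Let f(t,s) = #length-t paths at position s with S_1..S_t all ≥ -3.
f(t,s) = f(t-1,s-1) + f(t-1,s+1) for s ≥ -3; f(t,s) = 0 for s < -3.
t=0: f(0,0)=1
t=1: f(1,-1)=1 f(1,1)=1
t=2: f(2,-2)=1 f(2,0)=2 f(2,2)=1
t=3: f(3,-3)=1 f(3,-1)=3 f(3,1)=3 f(3,3)=1
t=4: f(4,-2)=4 f(4,0)=6 f(4,2)=4 f(4,4)=1
t=5: f(5,-3)=4 f(5,-1)=10 f(5,1)=10 f(5,3)=5 f(5,5)=1
t=6: f(6,-2)=14 f(6,0)=20 f(6,2)=15 f(6,4)=6 f(6,6)=1
t=7: f(7,-3)=14 f(7,-1)=34 f(7,1)=35 f(7,3)=21 f(7,5)=7 f(7,7)=1
t=8: f(8,-2)=48 f(8,0)=69 f(8,2)=56 f(8,4)=28 f(8,6)=8 f(8,8)=1
t=9: f(9,-3)=48 f(9,-1)=117 f(9,1)=125 f(9,3)=84 f(9,5)=36 f(9,7)=9 f(9,9)=1
t=10: f(10,-2)=165 f(10,0)=242 f(10,2)=209 f(10,4)=120 f(10,6)=45 f(10,8)=10 f(10,10)=1
t=11: f(11,-3)=165 f(11,-1)=407 f(11,1)=451 f(11,3)=329 f(11,5)=165 f(11,7)=55 f(11,9)=11 f(11,11)=1
t=12: f(12,-2)=572 f(12,0)=858 f(12,2)=780 f(12,4)=494 f(12,6)=220 f(12,8)=66 f(12,10)=12 f(12,12)=1
t=13: f(13,-3)=572 f(13,-1)=1430 f(13,1)=1638 f(13,3)=1274 f(13,5)=714 f(13,7)=286 f(13,9)=78 f(13,11)=13 f(13,13)=1
t=14: f(14,-2)=2002 f(14,0)=3068 f(14,2)=2912 f(14,4)=1988 f(14,6)=1000 f(14,8)=364 f(14,10)=91 f(14,12)=14 f(14,14)=1
t=15: f(15,-3)=2002 f(15,-1)=5070 f(15,1)=5980 f(15,3)=4900 f(15,5)=2988 f(15,7)=1364 f(15,9)=455 f(15,11)=105 f(15,13)=15 f(15,15)=1
t=16: f(16,-2)=7072 f(16,0)=11050 f(16,2)=10880 f(16,4)=7888 f(16,6)=4352 f(16,8)=1819 f(16,10)=560 f(16,12)=120 f(16,14)=16 f(16,16)=1
Σ_s f(16,s) = 43758
P = 43758/65536 = 21879/32768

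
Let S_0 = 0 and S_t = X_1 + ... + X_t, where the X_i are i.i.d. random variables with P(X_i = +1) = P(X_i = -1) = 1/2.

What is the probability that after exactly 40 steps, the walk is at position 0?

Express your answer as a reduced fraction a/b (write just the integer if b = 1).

To return to 0 after 40 steps: need exactly 20 steps of +1 and 20 of -1.
Favorable paths: C(40,20) = 137846528820
Total paths: 2^40 = 1099511627776
P = 137846528820/1099511627776 = 34461632205/274877906944

Answer: 34461632205/274877906944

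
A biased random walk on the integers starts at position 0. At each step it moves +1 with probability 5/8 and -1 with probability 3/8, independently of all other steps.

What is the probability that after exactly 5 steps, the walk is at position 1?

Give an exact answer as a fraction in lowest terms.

To reach position 1 after 5 steps: need 3 steps of +1 and 2 steps of -1.
Number of such sequences: C(5,3) = 10
Each has probability (5/8)^3 · (3/8)^2 = 1125/32768
P = 10 · 1125/32768 = 5625/16384

Answer: 5625/16384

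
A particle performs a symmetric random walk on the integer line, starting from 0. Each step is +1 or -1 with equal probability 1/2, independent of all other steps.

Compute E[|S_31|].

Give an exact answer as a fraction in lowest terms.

S_31 takes values m ≡ 1 (mod 2) with |m| ≤ 31; P(S_31=m) = C(31,(31+m)/2)/2^31.
Total paths: 2^31 = 2147483648
Distribution: P(S=-31)=1/2147483648, P(S=-29)=31/2147483648, P(S=-27)=465/2147483648, P(S=-25)=4495/2147483648, P(S=-23)=31465/2147483648, P(S=-21)=169911/2147483648, P(S=-19)=736281/2147483648, P(S=-17)=2629575/2147483648, P(S=-15)=7888725/2147483648, P(S=-13)=20160075/2147483648, P(S=-11)=44352165/2147483648, P(S=-9)=84672315/2147483648, P(S=-7)=141120525/2147483648, P(S=-5)=206253075/2147483648, P(S=-3)=265182525/2147483648, P(S=-1)=300540195/2147483648, P(S=1)=300540195/2147483648, P(S=3)=265182525/2147483648, P(S=5)=206253075/2147483648, P(S=7)=141120525/2147483648, P(S=9)=84672315/2147483648, P(S=11)=44352165/2147483648, P(S=13)=20160075/2147483648, P(S=15)=7888725/2147483648, P(S=17)=2629575/2147483648, P(S=19)=736281/2147483648, P(S=21)=169911/2147483648, P(S=23)=31465/2147483648, P(S=25)=4495/2147483648, P(S=27)=465/2147483648, P(S=29)=31/2147483648, P(S=31)=1/2147483648
E[|S_31|] = Σ_m |m|·P(S_31=m) = 9617286240/2147483648 = 300540195/67108864

Answer: 300540195/67108864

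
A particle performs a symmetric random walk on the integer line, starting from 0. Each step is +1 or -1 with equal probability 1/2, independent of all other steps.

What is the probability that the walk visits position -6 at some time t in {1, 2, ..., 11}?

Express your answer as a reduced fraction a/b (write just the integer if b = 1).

Count via complement. Let g(t,s) = #length-t paths at position s with S_1..S_t all ≠ -6.
g(t,s) = g(t-1,s-1) + g(t-1,s+1) for s ≠ -6; g(t,-6) = 0.
t=0: g(0,0)=1
t=1: g(1,-1)=1 g(1,1)=1
t=2: g(2,-2)=1 g(2,0)=2 g(2,2)=1
t=3: g(3,-3)=1 g(3,-1)=3 g(3,1)=3 g(3,3)=1
t=4: g(4,-4)=1 g(4,-2)=4 g(4,0)=6 g(4,2)=4 g(4,4)=1
t=5: g(5,-5)=1 g(5,-3)=5 g(5,-1)=10 g(5,1)=10 g(5,3)=5 g(5,5)=1
t=6: g(6,-4)=6 g(6,-2)=15 g(6,0)=20 g(6,2)=15 g(6,4)=6 g(6,6)=1
t=7: g(7,-5)=6 g(7,-3)=21 g(7,-1)=35 g(7,1)=35 g(7,3)=21 g(7,5)=7 g(7,7)=1
t=8: g(8,-4)=27 g(8,-2)=56 g(8,0)=70 g(8,2)=56 g(8,4)=28 g(8,6)=8 g(8,8)=1
t=9: g(9,-5)=27 g(9,-3)=83 g(9,-1)=126 g(9,1)=126 g(9,3)=84 g(9,5)=36 g(9,7)=9 g(9,9)=1
t=10: g(10,-4)=110 g(10,-2)=209 g(10,0)=252 g(10,2)=210 g(10,4)=120 g(10,6)=45 g(10,8)=10 g(10,10)=1
t=11: g(11,-5)=110 g(11,-3)=319 g(11,-1)=461 g(11,1)=462 g(11,3)=330 g(11,5)=165 g(11,7)=55 g(11,9)=11 g(11,11)=1
Paths never hitting -6: Σ_s g(11,s) = 1914
Paths hitting -6: 2^11 - 1914 = 134
P = 134/2048 = 67/1024

Answer: 67/1024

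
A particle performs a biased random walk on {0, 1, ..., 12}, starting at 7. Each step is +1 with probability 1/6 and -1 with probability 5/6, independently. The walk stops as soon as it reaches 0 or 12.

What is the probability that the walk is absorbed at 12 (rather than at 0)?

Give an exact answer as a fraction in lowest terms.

Biased walk: p = 1/6, q = 5/6, r = q/p = 5
Gambler's ruin: P(hit 12 before 0 | start at 7) = (1 - r^a)/(1 - r^N)
r^7 = 78125; r^12 = 244140625
P = (1 - 78125) / (1 - 244140625) = -78124 / -244140624 = 19531/61035156

Answer: 19531/61035156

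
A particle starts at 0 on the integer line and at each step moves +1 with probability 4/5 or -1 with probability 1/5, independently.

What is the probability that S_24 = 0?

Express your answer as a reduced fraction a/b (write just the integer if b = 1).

To be at 0 after 24 steps: need exactly 12 steps of +1 and 12 of -1.
Number of such sequences: C(24,12) = 2704156
Each has probability (4/5)^12 · (1/5)^12 = 16777216/59604644775390625
P = 2704156 · 16777216/59604644775390625 = 45368209309696/59604644775390625

Answer: 45368209309696/59604644775390625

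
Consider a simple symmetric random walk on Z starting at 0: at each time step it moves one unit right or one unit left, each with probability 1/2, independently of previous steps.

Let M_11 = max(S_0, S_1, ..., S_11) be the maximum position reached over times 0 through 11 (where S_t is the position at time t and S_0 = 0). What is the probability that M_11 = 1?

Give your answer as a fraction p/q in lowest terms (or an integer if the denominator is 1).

Answer: 231/1024

Derivation:
Let M_11 = max(S_0,...,S_11). Use the reflection principle: for j ≥ 1, #{paths with M_11 ≥ j} = #{S_11 ≥ j} + #{S_11 ≥ j+1}.
By reflection, #{M_11 ≥ 1} = #{S_11 ≥ 1} + #{S_11 ≥ 2} = 1024 + 562 = 1586.
#{M_11 ≥ 2} = #{S_11 ≥ 2} + #{S_11 ≥ 3} = 562 + 562 = 1124.
#{M_11 = 1} = 1586 - 1124 = 462.
P(M_11 = 1) = 462/2048 = 231/1024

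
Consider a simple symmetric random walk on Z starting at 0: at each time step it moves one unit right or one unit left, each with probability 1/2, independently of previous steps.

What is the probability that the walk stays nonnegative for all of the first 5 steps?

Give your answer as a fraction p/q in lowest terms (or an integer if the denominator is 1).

Answer: 5/16

Derivation:
Let f(t,s) = #length-t paths at position s with S_1..S_t all ≥ 0.
f(t,s) = f(t-1,s-1) + f(t-1,s+1) for s ≥ 0; f(t,s) = 0 for s < 0.
t=0: f(0,0)=1
t=1: f(1,1)=1
t=2: f(2,0)=1 f(2,2)=1
t=3: f(3,1)=2 f(3,3)=1
t=4: f(4,0)=2 f(4,2)=3 f(4,4)=1
t=5: f(5,1)=5 f(5,3)=4 f(5,5)=1
Σ_s f(5,s) = 10
P = 10/32 = 5/16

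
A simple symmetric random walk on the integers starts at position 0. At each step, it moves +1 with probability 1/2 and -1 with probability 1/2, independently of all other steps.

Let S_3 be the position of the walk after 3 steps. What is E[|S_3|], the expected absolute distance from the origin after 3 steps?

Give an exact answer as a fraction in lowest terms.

Answer: 3/2

Derivation:
S_3 takes values m ≡ 1 (mod 2) with |m| ≤ 3; P(S_3=m) = C(3,(3+m)/2)/2^3.
Total paths: 2^3 = 8
Distribution: P(S=-3)=1/8, P(S=-1)=3/8, P(S=1)=3/8, P(S=3)=1/8
E[|S_3|] = Σ_m |m|·P(S_3=m) = 12/8 = 3/2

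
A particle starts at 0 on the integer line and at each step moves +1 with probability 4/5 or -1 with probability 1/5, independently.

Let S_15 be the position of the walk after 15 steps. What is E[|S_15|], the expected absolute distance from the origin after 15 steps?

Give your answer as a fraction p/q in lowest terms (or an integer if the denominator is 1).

Answer: 11001130947/1220703125

Derivation:
S_15 takes values m ≡ 1 (mod 2) with |m| ≤ 15; P(S_15=m) = C(15,(15+m)/2) · (4/5)^((15+m)/2) · (1/5)^((15-m)/2).
Distribution: P(S=-15)=1/30517578125, P(S=-13)=12/6103515625, P(S=-11)=336/6103515625, P(S=-9)=5824/6103515625, P(S=-7)=69888/6103515625, P(S=-5)=3075072/30517578125, P(S=-3)=4100096/6103515625, P(S=-1)=21086208/6103515625, P(S=1)=84344832/6103515625, P(S=3)=262406144/6103515625, P(S=5)=3148873728/30517578125, P(S=7)=1145044992/6103515625, P(S=9)=1526726656/6103515625, P(S=11)=1409286144/6103515625, P(S=13)=805306368/6103515625, P(S=15)=1073741824/30517578125
E[|S_15|] = Σ_m |m|·P(S_15=m) = 11001130947/1220703125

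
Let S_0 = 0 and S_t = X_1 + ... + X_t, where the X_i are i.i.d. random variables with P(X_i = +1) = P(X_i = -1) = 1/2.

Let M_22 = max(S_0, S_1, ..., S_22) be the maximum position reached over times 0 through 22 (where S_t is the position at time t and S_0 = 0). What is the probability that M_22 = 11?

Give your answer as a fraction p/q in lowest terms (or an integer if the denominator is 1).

Let M_22 = max(S_0,...,S_22). Use the reflection principle: for j ≥ 1, #{paths with M_22 ≥ j} = #{S_22 ≥ j} + #{S_22 ≥ j+1}.
By reflection, #{M_22 ≥ 11} = #{S_22 ≥ 11} + #{S_22 ≥ 12} = 35443 + 35443 = 70886.
#{M_22 ≥ 12} = #{S_22 ≥ 12} + #{S_22 ≥ 13} = 35443 + 9109 = 44552.
#{M_22 = 11} = 70886 - 44552 = 26334.
P(M_22 = 11) = 26334/4194304 = 13167/2097152

Answer: 13167/2097152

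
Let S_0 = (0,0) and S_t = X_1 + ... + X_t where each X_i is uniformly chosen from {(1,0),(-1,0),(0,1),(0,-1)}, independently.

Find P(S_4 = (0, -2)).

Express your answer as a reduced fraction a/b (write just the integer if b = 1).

Let h be the number of horizontal steps (so 4-h are vertical). To end at (0,-2) need (h+0)/2 right-steps and ((4-h)-2)/2 up-steps.
Sum over h with 0 ≤ h ≤ 2, h ≡ 0 (mod 2), 4-h ≡ 0 (mod 2):
h=0: C(4,0)·C(0,0)·C(4,1) = 1·1·4 = 4
h=2: C(4,2)·C(2,1)·C(2,0) = 6·2·1 = 12
Total favorable: 16
Total paths: 4^4 = 256
P = 16/256 = 1/16

Answer: 1/16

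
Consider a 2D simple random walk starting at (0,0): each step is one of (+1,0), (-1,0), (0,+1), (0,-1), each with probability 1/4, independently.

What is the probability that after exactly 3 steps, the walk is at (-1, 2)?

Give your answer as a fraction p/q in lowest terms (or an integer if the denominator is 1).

Let h be the number of horizontal steps (so 3-h are vertical). To end at (-1,2) need (h-1)/2 right-steps and ((3-h)+2)/2 up-steps.
Sum over h with 1 ≤ h ≤ 1, h ≡ 1 (mod 2), 3-h ≡ 0 (mod 2):
h=1: C(3,1)·C(1,0)·C(2,2) = 3·1·1 = 3
Total favorable: 3
Total paths: 4^3 = 64
P = 3/64 = 3/64

Answer: 3/64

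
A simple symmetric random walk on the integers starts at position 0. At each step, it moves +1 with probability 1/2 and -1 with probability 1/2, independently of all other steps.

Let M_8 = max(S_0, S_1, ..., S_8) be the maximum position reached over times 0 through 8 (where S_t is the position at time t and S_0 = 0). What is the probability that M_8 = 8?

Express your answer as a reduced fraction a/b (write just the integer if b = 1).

Answer: 1/256

Derivation:
Let M_8 = max(S_0,...,S_8). Use the reflection principle: for j ≥ 1, #{paths with M_8 ≥ j} = #{S_8 ≥ j} + #{S_8 ≥ j+1}.
By reflection, #{M_8 ≥ 8} = #{S_8 ≥ 8} + #{S_8 ≥ 9} = 1 + 0 = 1.
#{M_8 ≥ 9} = #{S_8 ≥ 9} + #{S_8 ≥ 10} = 0 + 0 = 0.
#{M_8 = 8} = 1 - 0 = 1.
P(M_8 = 8) = 1/256 = 1/256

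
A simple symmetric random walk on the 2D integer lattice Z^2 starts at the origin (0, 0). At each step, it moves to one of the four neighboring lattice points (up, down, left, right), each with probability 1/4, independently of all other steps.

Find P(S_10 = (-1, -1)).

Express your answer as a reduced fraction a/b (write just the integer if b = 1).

Answer: 6615/131072

Derivation:
Let h be the number of horizontal steps (so 10-h are vertical). To end at (-1,-1) need (h-1)/2 right-steps and ((10-h)-1)/2 up-steps.
Sum over h with 1 ≤ h ≤ 9, h ≡ 1 (mod 2), 10-h ≡ 1 (mod 2):
h=1: C(10,1)·C(1,0)·C(9,4) = 10·1·126 = 1260
h=3: C(10,3)·C(3,1)·C(7,3) = 120·3·35 = 12600
h=5: C(10,5)·C(5,2)·C(5,2) = 252·10·10 = 25200
h=7: C(10,7)·C(7,3)·C(3,1) = 120·35·3 = 12600
h=9: C(10,9)·C(9,4)·C(1,0) = 10·126·1 = 1260
Total favorable: 52920
Total paths: 4^10 = 1048576
P = 52920/1048576 = 6615/131072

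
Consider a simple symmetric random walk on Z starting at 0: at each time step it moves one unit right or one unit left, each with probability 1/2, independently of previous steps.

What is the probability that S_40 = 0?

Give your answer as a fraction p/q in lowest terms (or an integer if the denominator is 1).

To return to 0 after 40 steps: need exactly 20 steps of +1 and 20 of -1.
Favorable paths: C(40,20) = 137846528820
Total paths: 2^40 = 1099511627776
P = 137846528820/1099511627776 = 34461632205/274877906944

Answer: 34461632205/274877906944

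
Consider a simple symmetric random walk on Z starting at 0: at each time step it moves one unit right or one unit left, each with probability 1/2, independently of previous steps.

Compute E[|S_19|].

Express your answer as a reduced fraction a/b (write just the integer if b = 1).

Answer: 230945/65536

Derivation:
S_19 takes values m ≡ 1 (mod 2) with |m| ≤ 19; P(S_19=m) = C(19,(19+m)/2)/2^19.
Total paths: 2^19 = 524288
Distribution: P(S=-19)=1/524288, P(S=-17)=19/524288, P(S=-15)=171/524288, P(S=-13)=969/524288, P(S=-11)=3876/524288, P(S=-9)=11628/524288, P(S=-7)=27132/524288, P(S=-5)=50388/524288, P(S=-3)=75582/524288, P(S=-1)=92378/524288, P(S=1)=92378/524288, P(S=3)=75582/524288, P(S=5)=50388/524288, P(S=7)=27132/524288, P(S=9)=11628/524288, P(S=11)=3876/524288, P(S=13)=969/524288, P(S=15)=171/524288, P(S=17)=19/524288, P(S=19)=1/524288
E[|S_19|] = Σ_m |m|·P(S_19=m) = 1847560/524288 = 230945/65536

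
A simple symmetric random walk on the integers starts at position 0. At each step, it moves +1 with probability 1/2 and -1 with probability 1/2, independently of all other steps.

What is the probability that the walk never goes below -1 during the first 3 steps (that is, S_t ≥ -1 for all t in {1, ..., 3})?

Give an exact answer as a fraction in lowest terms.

Answer: 3/4

Derivation:
Let f(t,s) = #length-t paths at position s with S_1..S_t all ≥ -1.
f(t,s) = f(t-1,s-1) + f(t-1,s+1) for s ≥ -1; f(t,s) = 0 for s < -1.
t=0: f(0,0)=1
t=1: f(1,-1)=1 f(1,1)=1
t=2: f(2,0)=2 f(2,2)=1
t=3: f(3,-1)=2 f(3,1)=3 f(3,3)=1
Σ_s f(3,s) = 6
P = 6/8 = 3/4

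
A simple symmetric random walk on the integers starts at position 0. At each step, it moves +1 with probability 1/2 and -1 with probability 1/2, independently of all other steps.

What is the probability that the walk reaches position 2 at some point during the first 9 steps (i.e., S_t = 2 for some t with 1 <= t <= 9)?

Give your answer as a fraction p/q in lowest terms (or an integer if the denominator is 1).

Count via complement. Let g(t,s) = #length-t paths at position s with S_1..S_t all ≠ 2.
g(t,s) = g(t-1,s-1) + g(t-1,s+1) for s ≠ 2; g(t,2) = 0.
t=0: g(0,0)=1
t=1: g(1,-1)=1 g(1,1)=1
t=2: g(2,-2)=1 g(2,0)=2
t=3: g(3,-3)=1 g(3,-1)=3 g(3,1)=2
t=4: g(4,-4)=1 g(4,-2)=4 g(4,0)=5
t=5: g(5,-5)=1 g(5,-3)=5 g(5,-1)=9 g(5,1)=5
t=6: g(6,-6)=1 g(6,-4)=6 g(6,-2)=14 g(6,0)=14
t=7: g(7,-7)=1 g(7,-5)=7 g(7,-3)=20 g(7,-1)=28 g(7,1)=14
t=8: g(8,-8)=1 g(8,-6)=8 g(8,-4)=27 g(8,-2)=48 g(8,0)=42
t=9: g(9,-9)=1 g(9,-7)=9 g(9,-5)=35 g(9,-3)=75 g(9,-1)=90 g(9,1)=42
Paths never hitting 2: Σ_s g(9,s) = 252
Paths hitting 2: 2^9 - 252 = 260
P = 260/512 = 65/128

Answer: 65/128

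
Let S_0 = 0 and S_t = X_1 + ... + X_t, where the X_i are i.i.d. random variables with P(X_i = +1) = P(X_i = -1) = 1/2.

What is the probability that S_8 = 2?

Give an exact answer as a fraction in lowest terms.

To reach position 2 after 8 steps: need 5 steps of +1 and 3 of -1.
Favorable paths: C(8,5) = 56
Total paths: 2^8 = 256
P = 56/256 = 7/32

Answer: 7/32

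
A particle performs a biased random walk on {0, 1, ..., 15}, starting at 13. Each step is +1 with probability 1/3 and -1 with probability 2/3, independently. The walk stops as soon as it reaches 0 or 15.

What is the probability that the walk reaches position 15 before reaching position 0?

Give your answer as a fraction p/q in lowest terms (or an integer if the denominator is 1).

Answer: 8191/32767

Derivation:
Biased walk: p = 1/3, q = 2/3, r = q/p = 2
Gambler's ruin: P(hit 15 before 0 | start at 13) = (1 - r^a)/(1 - r^N)
r^13 = 8192; r^15 = 32768
P = (1 - 8192) / (1 - 32768) = -8191 / -32767 = 8191/32767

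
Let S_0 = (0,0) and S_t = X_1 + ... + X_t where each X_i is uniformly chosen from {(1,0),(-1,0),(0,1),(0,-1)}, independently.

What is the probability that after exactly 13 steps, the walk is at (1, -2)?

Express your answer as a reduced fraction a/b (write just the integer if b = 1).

Let h be the number of horizontal steps (so 13-h are vertical). To end at (1,-2) need (h+1)/2 right-steps and ((13-h)-2)/2 up-steps.
Sum over h with 1 ≤ h ≤ 11, h ≡ 1 (mod 2), 13-h ≡ 0 (mod 2):
h=1: C(13,1)·C(1,1)·C(12,5) = 13·1·792 = 10296
h=3: C(13,3)·C(3,2)·C(10,4) = 286·3·210 = 180180
h=5: C(13,5)·C(5,3)·C(8,3) = 1287·10·56 = 720720
h=7: C(13,7)·C(7,4)·C(6,2) = 1716·35·15 = 900900
h=9: C(13,9)·C(9,5)·C(4,1) = 715·126·4 = 360360
h=11: C(13,11)·C(11,6)·C(2,0) = 78·462·1 = 36036
Total favorable: 2208492
Total paths: 4^13 = 67108864
P = 2208492/67108864 = 552123/16777216

Answer: 552123/16777216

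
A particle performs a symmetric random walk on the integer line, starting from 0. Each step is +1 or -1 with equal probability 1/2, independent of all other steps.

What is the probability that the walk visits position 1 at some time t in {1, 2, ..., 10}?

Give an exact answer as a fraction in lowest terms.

Answer: 193/256

Derivation:
Count via complement. Let g(t,s) = #length-t paths at position s with S_1..S_t all ≠ 1.
g(t,s) = g(t-1,s-1) + g(t-1,s+1) for s ≠ 1; g(t,1) = 0.
t=0: g(0,0)=1
t=1: g(1,-1)=1
t=2: g(2,-2)=1 g(2,0)=1
t=3: g(3,-3)=1 g(3,-1)=2
t=4: g(4,-4)=1 g(4,-2)=3 g(4,0)=2
t=5: g(5,-5)=1 g(5,-3)=4 g(5,-1)=5
t=6: g(6,-6)=1 g(6,-4)=5 g(6,-2)=9 g(6,0)=5
t=7: g(7,-7)=1 g(7,-5)=6 g(7,-3)=14 g(7,-1)=14
t=8: g(8,-8)=1 g(8,-6)=7 g(8,-4)=20 g(8,-2)=28 g(8,0)=14
t=9: g(9,-9)=1 g(9,-7)=8 g(9,-5)=27 g(9,-3)=48 g(9,-1)=42
t=10: g(10,-10)=1 g(10,-8)=9 g(10,-6)=35 g(10,-4)=75 g(10,-2)=90 g(10,0)=42
Paths never hitting 1: Σ_s g(10,s) = 252
Paths hitting 1: 2^10 - 252 = 772
P = 772/1024 = 193/256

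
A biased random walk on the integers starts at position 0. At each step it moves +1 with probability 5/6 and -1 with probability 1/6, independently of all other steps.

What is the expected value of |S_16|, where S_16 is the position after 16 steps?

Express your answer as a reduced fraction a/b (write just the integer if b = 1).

Answer: 313506234241/29386561536

Derivation:
S_16 takes values m ≡ 0 (mod 2) with |m| ≤ 16; P(S_16=m) = C(16,(16+m)/2) · (5/6)^((16+m)/2) · (1/6)^((16-m)/2).
Distribution: P(S=-16)=1/2821109907456, P(S=-14)=5/176319369216, P(S=-12)=125/117546246144, P(S=-10)=4375/176319369216, P(S=-8)=284375/705277476864, P(S=-6)=284375/58773123072, P(S=-4)=15640625/352638738432, P(S=-2)=55859375/176319369216, P(S=0)=279296875/156728328192, P(S=2)=1396484375/176319369216, P(S=4)=9775390625/352638738432, P(S=6)=4443359375/58773123072, P(S=8)=111083984375/705277476864, P(S=10)=42724609375/176319369216, P(S=12)=30517578125/117546246144, P(S=14)=30517578125/176319369216, P(S=16)=152587890625/2821109907456
E[|S_16|] = Σ_m |m|·P(S_16=m) = 313506234241/29386561536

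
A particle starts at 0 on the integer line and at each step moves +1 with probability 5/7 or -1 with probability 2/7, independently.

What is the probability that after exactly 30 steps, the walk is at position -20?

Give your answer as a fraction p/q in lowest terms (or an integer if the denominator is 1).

Answer: 2134691020800000/3219905755813179726837607

Derivation:
To reach position -20 after 30 steps: need 5 steps of +1 and 25 steps of -1.
Number of such sequences: C(30,5) = 142506
Each has probability (5/7)^5 · (2/7)^25 = 104857600000/22539340290692258087863249
P = 142506 · 104857600000/22539340290692258087863249 = 2134691020800000/3219905755813179726837607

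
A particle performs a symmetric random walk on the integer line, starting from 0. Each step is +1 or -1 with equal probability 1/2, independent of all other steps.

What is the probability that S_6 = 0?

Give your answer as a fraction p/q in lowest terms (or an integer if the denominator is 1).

To return to 0 after 6 steps: need exactly 3 steps of +1 and 3 of -1.
Favorable paths: C(6,3) = 20
Total paths: 2^6 = 64
P = 20/64 = 5/16

Answer: 5/16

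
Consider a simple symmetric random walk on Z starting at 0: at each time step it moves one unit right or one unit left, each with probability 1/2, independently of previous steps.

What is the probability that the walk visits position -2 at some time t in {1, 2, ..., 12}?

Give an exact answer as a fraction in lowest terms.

Count via complement. Let g(t,s) = #length-t paths at position s with S_1..S_t all ≠ -2.
g(t,s) = g(t-1,s-1) + g(t-1,s+1) for s ≠ -2; g(t,-2) = 0.
t=0: g(0,0)=1
t=1: g(1,-1)=1 g(1,1)=1
t=2: g(2,0)=2 g(2,2)=1
t=3: g(3,-1)=2 g(3,1)=3 g(3,3)=1
t=4: g(4,0)=5 g(4,2)=4 g(4,4)=1
t=5: g(5,-1)=5 g(5,1)=9 g(5,3)=5 g(5,5)=1
t=6: g(6,0)=14 g(6,2)=14 g(6,4)=6 g(6,6)=1
t=7: g(7,-1)=14 g(7,1)=28 g(7,3)=20 g(7,5)=7 g(7,7)=1
t=8: g(8,0)=42 g(8,2)=48 g(8,4)=27 g(8,6)=8 g(8,8)=1
t=9: g(9,-1)=42 g(9,1)=90 g(9,3)=75 g(9,5)=35 g(9,7)=9 g(9,9)=1
t=10: g(10,0)=132 g(10,2)=165 g(10,4)=110 g(10,6)=44 g(10,8)=10 g(10,10)=1
t=11: g(11,-1)=132 g(11,1)=297 g(11,3)=275 g(11,5)=154 g(11,7)=54 g(11,9)=11 g(11,11)=1
t=12: g(12,0)=429 g(12,2)=572 g(12,4)=429 g(12,6)=208 g(12,8)=65 g(12,10)=12 g(12,12)=1
Paths never hitting -2: Σ_s g(12,s) = 1716
Paths hitting -2: 2^12 - 1716 = 2380
P = 2380/4096 = 595/1024

Answer: 595/1024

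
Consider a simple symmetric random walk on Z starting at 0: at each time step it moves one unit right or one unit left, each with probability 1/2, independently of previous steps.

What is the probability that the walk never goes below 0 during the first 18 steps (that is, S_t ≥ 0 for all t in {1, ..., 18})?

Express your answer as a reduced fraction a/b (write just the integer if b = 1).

Answer: 12155/65536

Derivation:
Let f(t,s) = #length-t paths at position s with S_1..S_t all ≥ 0.
f(t,s) = f(t-1,s-1) + f(t-1,s+1) for s ≥ 0; f(t,s) = 0 for s < 0.
t=0: f(0,0)=1
t=1: f(1,1)=1
t=2: f(2,0)=1 f(2,2)=1
t=3: f(3,1)=2 f(3,3)=1
t=4: f(4,0)=2 f(4,2)=3 f(4,4)=1
t=5: f(5,1)=5 f(5,3)=4 f(5,5)=1
t=6: f(6,0)=5 f(6,2)=9 f(6,4)=5 f(6,6)=1
t=7: f(7,1)=14 f(7,3)=14 f(7,5)=6 f(7,7)=1
t=8: f(8,0)=14 f(8,2)=28 f(8,4)=20 f(8,6)=7 f(8,8)=1
t=9: f(9,1)=42 f(9,3)=48 f(9,5)=27 f(9,7)=8 f(9,9)=1
t=10: f(10,0)=42 f(10,2)=90 f(10,4)=75 f(10,6)=35 f(10,8)=9 f(10,10)=1
t=11: f(11,1)=132 f(11,3)=165 f(11,5)=110 f(11,7)=44 f(11,9)=10 f(11,11)=1
t=12: f(12,0)=132 f(12,2)=297 f(12,4)=275 f(12,6)=154 f(12,8)=54 f(12,10)=11 f(12,12)=1
t=13: f(13,1)=429 f(13,3)=572 f(13,5)=429 f(13,7)=208 f(13,9)=65 f(13,11)=12 f(13,13)=1
t=14: f(14,0)=429 f(14,2)=1001 f(14,4)=1001 f(14,6)=637 f(14,8)=273 f(14,10)=77 f(14,12)=13 f(14,14)=1
t=15: f(15,1)=1430 f(15,3)=2002 f(15,5)=1638 f(15,7)=910 f(15,9)=350 f(15,11)=90 f(15,13)=14 f(15,15)=1
t=16: f(16,0)=1430 f(16,2)=3432 f(16,4)=3640 f(16,6)=2548 f(16,8)=1260 f(16,10)=440 f(16,12)=104 f(16,14)=15 f(16,16)=1
t=17: f(17,1)=4862 f(17,3)=7072 f(17,5)=6188 f(17,7)=3808 f(17,9)=1700 f(17,11)=544 f(17,13)=119 f(17,15)=16 f(17,17)=1
t=18: f(18,0)=4862 f(18,2)=11934 f(18,4)=13260 f(18,6)=9996 f(18,8)=5508 f(18,10)=2244 f(18,12)=663 f(18,14)=135 f(18,16)=17 f(18,18)=1
Σ_s f(18,s) = 48620
P = 48620/262144 = 12155/65536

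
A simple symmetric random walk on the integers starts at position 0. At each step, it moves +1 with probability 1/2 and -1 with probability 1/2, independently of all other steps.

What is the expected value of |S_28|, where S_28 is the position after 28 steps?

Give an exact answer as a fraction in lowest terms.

Answer: 35102025/8388608

Derivation:
S_28 takes values m ≡ 0 (mod 2) with |m| ≤ 28; P(S_28=m) = C(28,(28+m)/2)/2^28.
Total paths: 2^28 = 268435456
Distribution: P(S=-28)=1/268435456, P(S=-26)=28/268435456, P(S=-24)=378/268435456, P(S=-22)=3276/268435456, P(S=-20)=20475/268435456, P(S=-18)=98280/268435456, P(S=-16)=376740/268435456, P(S=-14)=1184040/268435456, P(S=-12)=3108105/268435456, P(S=-10)=6906900/268435456, P(S=-8)=13123110/268435456, P(S=-6)=21474180/268435456, P(S=-4)=30421755/268435456, P(S=-2)=37442160/268435456, P(S=0)=40116600/268435456, P(S=2)=37442160/268435456, P(S=4)=30421755/268435456, P(S=6)=21474180/268435456, P(S=8)=13123110/268435456, P(S=10)=6906900/268435456, P(S=12)=3108105/268435456, P(S=14)=1184040/268435456, P(S=16)=376740/268435456, P(S=18)=98280/268435456, P(S=20)=20475/268435456, P(S=22)=3276/268435456, P(S=24)=378/268435456, P(S=26)=28/268435456, P(S=28)=1/268435456
E[|S_28|] = Σ_m |m|·P(S_28=m) = 1123264800/268435456 = 35102025/8388608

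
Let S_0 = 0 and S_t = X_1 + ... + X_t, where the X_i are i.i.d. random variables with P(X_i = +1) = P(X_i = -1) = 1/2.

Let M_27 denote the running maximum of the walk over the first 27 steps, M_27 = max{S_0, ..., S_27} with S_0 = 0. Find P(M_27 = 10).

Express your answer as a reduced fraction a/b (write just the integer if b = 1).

Let M_27 = max(S_0,...,S_27). Use the reflection principle: for j ≥ 1, #{paths with M_27 ≥ j} = #{S_27 ≥ j} + #{S_27 ≥ j+1}.
By reflection, #{M_27 ≥ 10} = #{S_27 ≥ 10} + #{S_27 ≥ 11} = 3505699 + 3505699 = 7011398.
#{M_27 ≥ 11} = #{S_27 ≥ 11} + #{S_27 ≥ 12} = 3505699 + 1285624 = 4791323.
#{M_27 = 10} = 7011398 - 4791323 = 2220075.
P(M_27 = 10) = 2220075/134217728 = 2220075/134217728

Answer: 2220075/134217728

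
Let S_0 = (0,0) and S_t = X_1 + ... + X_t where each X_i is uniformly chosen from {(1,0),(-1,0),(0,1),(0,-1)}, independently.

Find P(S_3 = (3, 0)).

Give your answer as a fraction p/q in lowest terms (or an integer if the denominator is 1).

Let h be the number of horizontal steps (so 3-h are vertical). To end at (3,0) need (h+3)/2 right-steps and ((3-h)+0)/2 up-steps.
Sum over h with 3 ≤ h ≤ 3, h ≡ 1 (mod 2), 3-h ≡ 0 (mod 2):
h=3: C(3,3)·C(3,3)·C(0,0) = 1·1·1 = 1
Total favorable: 1
Total paths: 4^3 = 64
P = 1/64 = 1/64

Answer: 1/64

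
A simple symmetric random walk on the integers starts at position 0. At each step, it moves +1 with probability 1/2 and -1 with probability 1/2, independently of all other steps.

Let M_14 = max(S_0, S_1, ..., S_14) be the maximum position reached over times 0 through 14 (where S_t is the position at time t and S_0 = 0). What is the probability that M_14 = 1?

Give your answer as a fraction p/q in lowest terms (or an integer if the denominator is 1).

Answer: 3003/16384

Derivation:
Let M_14 = max(S_0,...,S_14). Use the reflection principle: for j ≥ 1, #{paths with M_14 ≥ j} = #{S_14 ≥ j} + #{S_14 ≥ j+1}.
By reflection, #{M_14 ≥ 1} = #{S_14 ≥ 1} + #{S_14 ≥ 2} = 6476 + 6476 = 12952.
#{M_14 ≥ 2} = #{S_14 ≥ 2} + #{S_14 ≥ 3} = 6476 + 3473 = 9949.
#{M_14 = 1} = 12952 - 9949 = 3003.
P(M_14 = 1) = 3003/16384 = 3003/16384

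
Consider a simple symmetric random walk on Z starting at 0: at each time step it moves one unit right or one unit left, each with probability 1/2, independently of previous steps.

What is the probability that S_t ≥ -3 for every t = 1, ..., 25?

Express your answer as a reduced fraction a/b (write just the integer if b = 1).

Answer: 2414425/4194304

Derivation:
Let f(t,s) = #length-t paths at position s with S_1..S_t all ≥ -3.
f(t,s) = f(t-1,s-1) + f(t-1,s+1) for s ≥ -3; f(t,s) = 0 for s < -3.
t=0: f(0,0)=1
t=1: f(1,-1)=1 f(1,1)=1
t=2: f(2,-2)=1 f(2,0)=2 f(2,2)=1
t=3: f(3,-3)=1 f(3,-1)=3 f(3,1)=3 f(3,3)=1
t=4: f(4,-2)=4 f(4,0)=6 f(4,2)=4 f(4,4)=1
t=5: f(5,-3)=4 f(5,-1)=10 f(5,1)=10 f(5,3)=5 f(5,5)=1
t=6: f(6,-2)=14 f(6,0)=20 f(6,2)=15 f(6,4)=6 f(6,6)=1
t=7: f(7,-3)=14 f(7,-1)=34 f(7,1)=35 f(7,3)=21 f(7,5)=7 f(7,7)=1
t=8: f(8,-2)=48 f(8,0)=69 f(8,2)=56 f(8,4)=28 f(8,6)=8 f(8,8)=1
t=9: f(9,-3)=48 f(9,-1)=117 f(9,1)=125 f(9,3)=84 f(9,5)=36 f(9,7)=9 f(9,9)=1
t=10: f(10,-2)=165 f(10,0)=242 f(10,2)=209 f(10,4)=120 f(10,6)=45 f(10,8)=10 f(10,10)=1
t=11: f(11,-3)=165 f(11,-1)=407 f(11,1)=451 f(11,3)=329 f(11,5)=165 f(11,7)=55 f(11,9)=11 f(11,11)=1
t=12: f(12,-2)=572 f(12,0)=858 f(12,2)=780 f(12,4)=494 f(12,6)=220 f(12,8)=66 f(12,10)=12 f(12,12)=1
t=13: f(13,-3)=572 f(13,-1)=1430 f(13,1)=1638 f(13,3)=1274 f(13,5)=714 f(13,7)=286 f(13,9)=78 f(13,11)=13 f(13,13)=1
t=14: f(14,-2)=2002 f(14,0)=3068 f(14,2)=2912 f(14,4)=1988 f(14,6)=1000 f(14,8)=364 f(14,10)=91 f(14,12)=14 f(14,14)=1
t=15: f(15,-3)=2002 f(15,-1)=5070 f(15,1)=5980 f(15,3)=4900 f(15,5)=2988 f(15,7)=1364 f(15,9)=455 f(15,11)=105 f(15,13)=15 f(15,15)=1
t=16: f(16,-2)=7072 f(16,0)=11050 f(16,2)=10880 f(16,4)=7888 f(16,6)=4352 f(16,8)=1819 f(16,10)=560 f(16,12)=120 f(16,14)=16 f(16,16)=1
t=17: f(17,-3)=7072 f(17,-1)=18122 f(17,1)=21930 f(17,3)=18768 f(17,5)=12240 f(17,7)=6171 f(17,9)=2379 f(17,11)=680 f(17,13)=136 f(17,15)=17 f(17,17)=1
t=18: f(18,-2)=25194 f(18,0)=40052 f(18,2)=40698 f(18,4)=31008 f(18,6)=18411 f(18,8)=8550 f(18,10)=3059 f(18,12)=816 f(18,14)=153 f(18,16)=18 f(18,18)=1
t=19: f(19,-3)=25194 f(19,-1)=65246 f(19,1)=80750 f(19,3)=71706 f(19,5)=49419 f(19,7)=26961 f(19,9)=11609 f(19,11)=3875 f(19,13)=969 f(19,15)=171 f(19,17)=19 f(19,19)=1
t=20: f(20,-2)=90440 f(20,0)=145996 f(20,2)=152456 f(20,4)=121125 f(20,6)=76380 f(20,8)=38570 f(20,10)=15484 f(20,12)=4844 f(20,14)=1140 f(20,16)=190 f(20,18)=20 f(20,20)=1
t=21: f(21,-3)=90440 f(21,-1)=236436 f(21,1)=298452 f(21,3)=273581 f(21,5)=197505 f(21,7)=114950 f(21,9)=54054 f(21,11)=20328 f(21,13)=5984 f(21,15)=1330 f(21,17)=210 f(21,19)=21 f(21,21)=1
t=22: f(22,-2)=326876 f(22,0)=534888 f(22,2)=572033 f(22,4)=471086 f(22,6)=312455 f(22,8)=169004 f(22,10)=74382 f(22,12)=26312 f(22,14)=7314 f(22,16)=1540 f(22,18)=231 f(22,20)=22 f(22,22)=1
t=23: f(23,-3)=326876 f(23,-1)=861764 f(23,1)=1106921 f(23,3)=1043119 f(23,5)=783541 f(23,7)=481459 f(23,9)=243386 f(23,11)=100694 f(23,13)=33626 f(23,15)=8854 f(23,17)=1771 f(23,19)=253 f(23,21)=23 f(23,23)=1
t=24: f(24,-2)=1188640 f(24,0)=1968685 f(24,2)=2150040 f(24,4)=1826660 f(24,6)=1265000 f(24,8)=724845 f(24,10)=344080 f(24,12)=134320 f(24,14)=42480 f(24,16)=10625 f(24,18)=2024 f(24,20)=276 f(24,22)=24 f(24,24)=1
t=25: f(25,-3)=1188640 f(25,-1)=3157325 f(25,1)=4118725 f(25,3)=3976700 f(25,5)=3091660 f(25,7)=1989845 f(25,9)=1068925 f(25,11)=478400 f(25,13)=176800 f(25,15)=53105 f(25,17)=12649 f(25,19)=2300 f(25,21)=300 f(25,23)=25 f(25,25)=1
Σ_s f(25,s) = 19315400
P = 19315400/33554432 = 2414425/4194304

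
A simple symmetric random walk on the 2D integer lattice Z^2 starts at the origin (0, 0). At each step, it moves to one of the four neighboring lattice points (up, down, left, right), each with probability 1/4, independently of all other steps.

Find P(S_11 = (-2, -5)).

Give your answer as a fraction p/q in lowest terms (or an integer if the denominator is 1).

Answer: 9075/2097152

Derivation:
Let h be the number of horizontal steps (so 11-h are vertical). To end at (-2,-5) need (h-2)/2 right-steps and ((11-h)-5)/2 up-steps.
Sum over h with 2 ≤ h ≤ 6, h ≡ 0 (mod 2), 11-h ≡ 1 (mod 2):
h=2: C(11,2)·C(2,0)·C(9,2) = 55·1·36 = 1980
h=4: C(11,4)·C(4,1)·C(7,1) = 330·4·7 = 9240
h=6: C(11,6)·C(6,2)·C(5,0) = 462·15·1 = 6930
Total favorable: 18150
Total paths: 4^11 = 4194304
P = 18150/4194304 = 9075/2097152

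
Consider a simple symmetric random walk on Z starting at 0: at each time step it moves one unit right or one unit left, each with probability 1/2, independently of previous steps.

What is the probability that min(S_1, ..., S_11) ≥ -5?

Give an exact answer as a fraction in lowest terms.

Answer: 957/1024

Derivation:
Let f(t,s) = #length-t paths at position s with S_1..S_t all ≥ -5.
f(t,s) = f(t-1,s-1) + f(t-1,s+1) for s ≥ -5; f(t,s) = 0 for s < -5.
t=0: f(0,0)=1
t=1: f(1,-1)=1 f(1,1)=1
t=2: f(2,-2)=1 f(2,0)=2 f(2,2)=1
t=3: f(3,-3)=1 f(3,-1)=3 f(3,1)=3 f(3,3)=1
t=4: f(4,-4)=1 f(4,-2)=4 f(4,0)=6 f(4,2)=4 f(4,4)=1
t=5: f(5,-5)=1 f(5,-3)=5 f(5,-1)=10 f(5,1)=10 f(5,3)=5 f(5,5)=1
t=6: f(6,-4)=6 f(6,-2)=15 f(6,0)=20 f(6,2)=15 f(6,4)=6 f(6,6)=1
t=7: f(7,-5)=6 f(7,-3)=21 f(7,-1)=35 f(7,1)=35 f(7,3)=21 f(7,5)=7 f(7,7)=1
t=8: f(8,-4)=27 f(8,-2)=56 f(8,0)=70 f(8,2)=56 f(8,4)=28 f(8,6)=8 f(8,8)=1
t=9: f(9,-5)=27 f(9,-3)=83 f(9,-1)=126 f(9,1)=126 f(9,3)=84 f(9,5)=36 f(9,7)=9 f(9,9)=1
t=10: f(10,-4)=110 f(10,-2)=209 f(10,0)=252 f(10,2)=210 f(10,4)=120 f(10,6)=45 f(10,8)=10 f(10,10)=1
t=11: f(11,-5)=110 f(11,-3)=319 f(11,-1)=461 f(11,1)=462 f(11,3)=330 f(11,5)=165 f(11,7)=55 f(11,9)=11 f(11,11)=1
Σ_s f(11,s) = 1914
P = 1914/2048 = 957/1024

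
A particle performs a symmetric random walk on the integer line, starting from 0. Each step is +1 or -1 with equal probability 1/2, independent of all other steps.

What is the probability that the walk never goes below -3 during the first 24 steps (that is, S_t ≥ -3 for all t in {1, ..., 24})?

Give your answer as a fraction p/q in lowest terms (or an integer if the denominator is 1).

Let f(t,s) = #length-t paths at position s with S_1..S_t all ≥ -3.
f(t,s) = f(t-1,s-1) + f(t-1,s+1) for s ≥ -3; f(t,s) = 0 for s < -3.
t=0: f(0,0)=1
t=1: f(1,-1)=1 f(1,1)=1
t=2: f(2,-2)=1 f(2,0)=2 f(2,2)=1
t=3: f(3,-3)=1 f(3,-1)=3 f(3,1)=3 f(3,3)=1
t=4: f(4,-2)=4 f(4,0)=6 f(4,2)=4 f(4,4)=1
t=5: f(5,-3)=4 f(5,-1)=10 f(5,1)=10 f(5,3)=5 f(5,5)=1
t=6: f(6,-2)=14 f(6,0)=20 f(6,2)=15 f(6,4)=6 f(6,6)=1
t=7: f(7,-3)=14 f(7,-1)=34 f(7,1)=35 f(7,3)=21 f(7,5)=7 f(7,7)=1
t=8: f(8,-2)=48 f(8,0)=69 f(8,2)=56 f(8,4)=28 f(8,6)=8 f(8,8)=1
t=9: f(9,-3)=48 f(9,-1)=117 f(9,1)=125 f(9,3)=84 f(9,5)=36 f(9,7)=9 f(9,9)=1
t=10: f(10,-2)=165 f(10,0)=242 f(10,2)=209 f(10,4)=120 f(10,6)=45 f(10,8)=10 f(10,10)=1
t=11: f(11,-3)=165 f(11,-1)=407 f(11,1)=451 f(11,3)=329 f(11,5)=165 f(11,7)=55 f(11,9)=11 f(11,11)=1
t=12: f(12,-2)=572 f(12,0)=858 f(12,2)=780 f(12,4)=494 f(12,6)=220 f(12,8)=66 f(12,10)=12 f(12,12)=1
t=13: f(13,-3)=572 f(13,-1)=1430 f(13,1)=1638 f(13,3)=1274 f(13,5)=714 f(13,7)=286 f(13,9)=78 f(13,11)=13 f(13,13)=1
t=14: f(14,-2)=2002 f(14,0)=3068 f(14,2)=2912 f(14,4)=1988 f(14,6)=1000 f(14,8)=364 f(14,10)=91 f(14,12)=14 f(14,14)=1
t=15: f(15,-3)=2002 f(15,-1)=5070 f(15,1)=5980 f(15,3)=4900 f(15,5)=2988 f(15,7)=1364 f(15,9)=455 f(15,11)=105 f(15,13)=15 f(15,15)=1
t=16: f(16,-2)=7072 f(16,0)=11050 f(16,2)=10880 f(16,4)=7888 f(16,6)=4352 f(16,8)=1819 f(16,10)=560 f(16,12)=120 f(16,14)=16 f(16,16)=1
t=17: f(17,-3)=7072 f(17,-1)=18122 f(17,1)=21930 f(17,3)=18768 f(17,5)=12240 f(17,7)=6171 f(17,9)=2379 f(17,11)=680 f(17,13)=136 f(17,15)=17 f(17,17)=1
t=18: f(18,-2)=25194 f(18,0)=40052 f(18,2)=40698 f(18,4)=31008 f(18,6)=18411 f(18,8)=8550 f(18,10)=3059 f(18,12)=816 f(18,14)=153 f(18,16)=18 f(18,18)=1
t=19: f(19,-3)=25194 f(19,-1)=65246 f(19,1)=80750 f(19,3)=71706 f(19,5)=49419 f(19,7)=26961 f(19,9)=11609 f(19,11)=3875 f(19,13)=969 f(19,15)=171 f(19,17)=19 f(19,19)=1
t=20: f(20,-2)=90440 f(20,0)=145996 f(20,2)=152456 f(20,4)=121125 f(20,6)=76380 f(20,8)=38570 f(20,10)=15484 f(20,12)=4844 f(20,14)=1140 f(20,16)=190 f(20,18)=20 f(20,20)=1
t=21: f(21,-3)=90440 f(21,-1)=236436 f(21,1)=298452 f(21,3)=273581 f(21,5)=197505 f(21,7)=114950 f(21,9)=54054 f(21,11)=20328 f(21,13)=5984 f(21,15)=1330 f(21,17)=210 f(21,19)=21 f(21,21)=1
t=22: f(22,-2)=326876 f(22,0)=534888 f(22,2)=572033 f(22,4)=471086 f(22,6)=312455 f(22,8)=169004 f(22,10)=74382 f(22,12)=26312 f(22,14)=7314 f(22,16)=1540 f(22,18)=231 f(22,20)=22 f(22,22)=1
t=23: f(23,-3)=326876 f(23,-1)=861764 f(23,1)=1106921 f(23,3)=1043119 f(23,5)=783541 f(23,7)=481459 f(23,9)=243386 f(23,11)=100694 f(23,13)=33626 f(23,15)=8854 f(23,17)=1771 f(23,19)=253 f(23,21)=23 f(23,23)=1
t=24: f(24,-2)=1188640 f(24,0)=1968685 f(24,2)=2150040 f(24,4)=1826660 f(24,6)=1265000 f(24,8)=724845 f(24,10)=344080 f(24,12)=134320 f(24,14)=42480 f(24,16)=10625 f(24,18)=2024 f(24,20)=276 f(24,22)=24 f(24,24)=1
Σ_s f(24,s) = 9657700
P = 9657700/16777216 = 2414425/4194304

Answer: 2414425/4194304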